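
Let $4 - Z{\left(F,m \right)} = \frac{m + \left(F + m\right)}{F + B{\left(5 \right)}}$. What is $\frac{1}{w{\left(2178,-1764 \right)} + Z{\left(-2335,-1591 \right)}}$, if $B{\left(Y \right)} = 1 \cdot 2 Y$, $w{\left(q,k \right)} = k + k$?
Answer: $- \frac{775}{2732939} \approx -0.00028358$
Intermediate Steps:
$w{\left(q,k \right)} = 2 k$
$B{\left(Y \right)} = 2 Y$
$Z{\left(F,m \right)} = 4 - \frac{F + 2 m}{10 + F}$ ($Z{\left(F,m \right)} = 4 - \frac{m + \left(F + m\right)}{F + 2 \cdot 5} = 4 - \frac{F + 2 m}{F + 10} = 4 - \frac{F + 2 m}{10 + F}$)
$\frac{1}{w{\left(2178,-1764 \right)} + Z{\left(-2335,-1591 \right)}} = \frac{1}{2 \left(-1764\right) + \frac{40 - -3182 + 3 \left(-2335\right)}{10 - 2335}} = \frac{1}{-3528 + \frac{40 + 3182 - 7005}{-2325}} = \frac{1}{-3528 - - \frac{1261}{775}} = \frac{1}{-3528 + \frac{1261}{775}} = \frac{1}{- \frac{2732939}{775}} = - \frac{775}{2732939}$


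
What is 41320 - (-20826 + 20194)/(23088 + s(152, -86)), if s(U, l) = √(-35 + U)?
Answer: 564765976904/13668093 - 632*√13/177685209 ≈ 41320.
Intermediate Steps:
41320 - (-20826 + 20194)/(23088 + s(152, -86)) = 41320 - (-20826 + 20194)/(23088 + √(-35 + 152)) = 41320 - (-632)/(23088 + √117) = 41320 - (-632)/(23088 + 3*√13) = 41320 + 632/(23088 + 3*√13)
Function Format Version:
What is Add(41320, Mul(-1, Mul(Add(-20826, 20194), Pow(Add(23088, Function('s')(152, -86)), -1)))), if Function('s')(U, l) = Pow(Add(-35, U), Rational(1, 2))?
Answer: Add(Rational(564765976904, 13668093), Mul(Rational(-632, 177685209), Pow(13, Rational(1, 2)))) ≈ 41320.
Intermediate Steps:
Add(41320, Mul(-1, Mul(Add(-20826, 20194), Pow(Add(23088, Function('s')(152, -86)), -1)))) = Add(41320, Mul(-1, Mul(Add(-20826, 20194), Pow(Add(23088, Pow(Add(-35, 152), Rational(1, 2))), -1)))) = Add(41320, Mul(-1, Mul(-632, Pow(Add(23088, Pow(117, Rational(1, 2))), -1)))) = Add(41320, Mul(-1, Mul(-632, Pow(Add(23088, Mul(3, Pow(13, Rational(1, 2)))), -1)))) = Add(41320, Mul(632, Pow(Add(23088, Mul(3, Pow(13, Rational(1, 2)))), -1)))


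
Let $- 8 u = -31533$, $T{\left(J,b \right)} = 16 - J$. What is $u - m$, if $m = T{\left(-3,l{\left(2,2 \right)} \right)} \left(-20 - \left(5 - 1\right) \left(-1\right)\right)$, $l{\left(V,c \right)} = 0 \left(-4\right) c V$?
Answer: $\frac{33965}{8} \approx 4245.6$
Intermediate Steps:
$l{\left(V,c \right)} = 0$ ($l{\left(V,c \right)} = 0 V c = 0$)
$u = \frac{31533}{8}$ ($u = \left(- \frac{1}{8}\right) \left(-31533\right) = \frac{31533}{8} \approx 3941.6$)
$m = -304$ ($m = \left(16 - -3\right) \left(-20 - \left(5 - 1\right) \left(-1\right)\right) = \left(16 + 3\right) \left(-20 - 4 \left(-1\right)\right) = 19 \left(-20 - -4\right) = 19 \left(-20 + 4\right) = 19 \left(-16\right) = -304$)
$u - m = \frac{31533}{8} - -304 = \frac{31533}{8} + 304 = \frac{33965}{8}$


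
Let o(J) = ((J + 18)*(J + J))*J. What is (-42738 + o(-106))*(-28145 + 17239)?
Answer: 22033108244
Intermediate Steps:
o(J) = 2*J²*(18 + J) (o(J) = ((18 + J)*(2*J))*J = (2*J*(18 + J))*J = 2*J²*(18 + J))
(-42738 + o(-106))*(-28145 + 17239) = (-42738 + 2*(-106)²*(18 - 106))*(-28145 + 17239) = (-42738 + 2*11236*(-88))*(-10906) = (-42738 - 1977536)*(-10906) = -2020274*(-10906) = 22033108244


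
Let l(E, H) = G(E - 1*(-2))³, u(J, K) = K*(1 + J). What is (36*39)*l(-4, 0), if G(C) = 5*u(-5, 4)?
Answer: -718848000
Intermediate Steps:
G(C) = -80 (G(C) = 5*(4*(1 - 5)) = 5*(4*(-4)) = 5*(-16) = -80)
l(E, H) = -512000 (l(E, H) = (-80)³ = -512000)
(36*39)*l(-4, 0) = (36*39)*(-512000) = 1404*(-512000) = -718848000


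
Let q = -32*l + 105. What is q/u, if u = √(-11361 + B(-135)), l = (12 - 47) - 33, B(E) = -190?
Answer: -2281*I*√11551/11551 ≈ -21.223*I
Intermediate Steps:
l = -68 (l = -35 - 33 = -68)
q = 2281 (q = -32*(-68) + 105 = 2176 + 105 = 2281)
u = I*√11551 (u = √(-11361 - 190) = √(-11551) = I*√11551 ≈ 107.48*I)
q/u = 2281/((I*√11551)) = 2281*(-I*√11551/11551) = -2281*I*√11551/11551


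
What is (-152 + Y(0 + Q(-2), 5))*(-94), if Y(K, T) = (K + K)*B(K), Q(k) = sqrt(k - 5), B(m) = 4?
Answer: 14288 - 752*I*sqrt(7) ≈ 14288.0 - 1989.6*I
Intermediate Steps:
Q(k) = sqrt(-5 + k)
Y(K, T) = 8*K (Y(K, T) = (K + K)*4 = (2*K)*4 = 8*K)
(-152 + Y(0 + Q(-2), 5))*(-94) = (-152 + 8*(0 + sqrt(-5 - 2)))*(-94) = (-152 + 8*(0 + sqrt(-7)))*(-94) = (-152 + 8*(0 + I*sqrt(7)))*(-94) = (-152 + 8*(I*sqrt(7)))*(-94) = (-152 + 8*I*sqrt(7))*(-94) = 14288 - 752*I*sqrt(7)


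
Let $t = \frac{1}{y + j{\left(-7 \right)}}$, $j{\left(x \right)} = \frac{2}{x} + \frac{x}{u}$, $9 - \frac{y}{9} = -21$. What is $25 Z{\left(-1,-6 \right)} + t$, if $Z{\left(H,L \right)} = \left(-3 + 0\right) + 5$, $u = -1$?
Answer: $\frac{96857}{1937} \approx 50.004$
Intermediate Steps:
$y = 270$ ($y = 81 - -189 = 81 + 189 = 270$)
$Z{\left(H,L \right)} = 2$ ($Z{\left(H,L \right)} = -3 + 5 = 2$)
$j{\left(x \right)} = - x + \frac{2}{x}$ ($j{\left(x \right)} = \frac{2}{x} + \frac{x}{-1} = \frac{2}{x} + x \left(-1\right) = \frac{2}{x} - x = - x + \frac{2}{x}$)
$t = \frac{7}{1937}$ ($t = \frac{1}{270 + \left(\left(-1\right) \left(-7\right) + \frac{2}{-7}\right)} = \frac{1}{270 + \left(7 + 2 \left(- \frac{1}{7}\right)\right)} = \frac{1}{270 + \left(7 - \frac{2}{7}\right)} = \frac{1}{270 + \frac{47}{7}} = \frac{1}{\frac{1937}{7}} = \frac{7}{1937} \approx 0.0036138$)
$25 Z{\left(-1,-6 \right)} + t = 25 \cdot 2 + \frac{7}{1937} = 50 + \frac{7}{1937} = \frac{96857}{1937}$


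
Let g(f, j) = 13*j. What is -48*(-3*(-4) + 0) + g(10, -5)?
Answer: -641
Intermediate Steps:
-48*(-3*(-4) + 0) + g(10, -5) = -48*(-3*(-4) + 0) + 13*(-5) = -48*(12 + 0) - 65 = -48*12 - 65 = -576 - 65 = -641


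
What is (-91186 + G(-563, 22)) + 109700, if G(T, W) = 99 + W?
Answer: 18635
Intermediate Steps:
(-91186 + G(-563, 22)) + 109700 = (-91186 + (99 + 22)) + 109700 = (-91186 + 121) + 109700 = -91065 + 109700 = 18635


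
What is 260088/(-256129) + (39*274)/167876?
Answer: -20462769297/21498956002 ≈ -0.95180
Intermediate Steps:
260088/(-256129) + (39*274)/167876 = 260088*(-1/256129) + 10686*(1/167876) = -260088/256129 + 5343/83938 = -20462769297/21498956002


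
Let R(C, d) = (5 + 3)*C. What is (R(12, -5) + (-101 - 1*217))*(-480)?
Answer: 106560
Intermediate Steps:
R(C, d) = 8*C
(R(12, -5) + (-101 - 1*217))*(-480) = (8*12 + (-101 - 1*217))*(-480) = (96 + (-101 - 217))*(-480) = (96 - 318)*(-480) = -222*(-480) = 106560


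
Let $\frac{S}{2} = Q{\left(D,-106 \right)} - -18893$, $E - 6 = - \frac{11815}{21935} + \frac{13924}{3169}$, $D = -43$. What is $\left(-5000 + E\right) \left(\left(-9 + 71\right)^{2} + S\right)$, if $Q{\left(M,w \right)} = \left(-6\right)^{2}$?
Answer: $- \frac{2893076431028382}{13902403} \approx -2.081 \cdot 10^{8}$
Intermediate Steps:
$E = \frac{137010659}{13902403}$ ($E = 6 + \left(- \frac{11815}{21935} + \frac{13924}{3169}\right) = 6 + \left(\left(-11815\right) \frac{1}{21935} + 13924 \cdot \frac{1}{3169}\right) = 6 + \left(- \frac{2363}{4387} + \frac{13924}{3169}\right) = 6 + \frac{53596241}{13902403} = \frac{137010659}{13902403} \approx 9.8552$)
$Q{\left(M,w \right)} = 36$
$S = 37858$ ($S = 2 \left(36 - -18893\right) = 2 \left(36 + 18893\right) = 2 \cdot 18929 = 37858$)
$\left(-5000 + E\right) \left(\left(-9 + 71\right)^{2} + S\right) = \left(-5000 + \frac{137010659}{13902403}\right) \left(\left(-9 + 71\right)^{2} + 37858\right) = - \frac{69375004341 \left(62^{2} + 37858\right)}{13902403} = - \frac{69375004341 \left(3844 + 37858\right)}{13902403} = \left(- \frac{69375004341}{13902403}\right) 41702 = - \frac{2893076431028382}{13902403}$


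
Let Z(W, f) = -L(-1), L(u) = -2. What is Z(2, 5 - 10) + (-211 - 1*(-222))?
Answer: 13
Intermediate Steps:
Z(W, f) = 2 (Z(W, f) = -1*(-2) = 2)
Z(2, 5 - 10) + (-211 - 1*(-222)) = 2 + (-211 - 1*(-222)) = 2 + (-211 + 222) = 2 + 11 = 13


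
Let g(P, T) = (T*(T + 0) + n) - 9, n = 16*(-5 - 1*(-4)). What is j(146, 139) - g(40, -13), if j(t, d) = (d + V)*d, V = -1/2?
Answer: 38215/2 ≈ 19108.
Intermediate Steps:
V = -1/2 (V = -1*1/2 = -1/2 ≈ -0.50000)
n = -16 (n = 16*(-5 + 4) = 16*(-1) = -16)
g(P, T) = -25 + T**2 (g(P, T) = (T*(T + 0) - 16) - 9 = (T*T - 16) - 9 = (T**2 - 16) - 9 = (-16 + T**2) - 9 = -25 + T**2)
j(t, d) = d*(-1/2 + d) (j(t, d) = (d - 1/2)*d = (-1/2 + d)*d = d*(-1/2 + d))
j(146, 139) - g(40, -13) = 139*(-1/2 + 139) - (-25 + (-13)**2) = 139*(277/2) - (-25 + 169) = 38503/2 - 1*144 = 38503/2 - 144 = 38215/2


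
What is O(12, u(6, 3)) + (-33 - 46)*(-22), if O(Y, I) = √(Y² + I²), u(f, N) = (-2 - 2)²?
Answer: 1758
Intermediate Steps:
u(f, N) = 16 (u(f, N) = (-4)² = 16)
O(Y, I) = √(I² + Y²)
O(12, u(6, 3)) + (-33 - 46)*(-22) = √(16² + 12²) + (-33 - 46)*(-22) = √(256 + 144) - 79*(-22) = √400 + 1738 = 20 + 1738 = 1758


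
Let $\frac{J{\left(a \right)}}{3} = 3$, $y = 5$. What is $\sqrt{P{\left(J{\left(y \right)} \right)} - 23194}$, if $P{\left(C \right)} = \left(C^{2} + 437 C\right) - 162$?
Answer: $i \sqrt{19342} \approx 139.08 i$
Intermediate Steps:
$J{\left(a \right)} = 9$ ($J{\left(a \right)} = 3 \cdot 3 = 9$)
$P{\left(C \right)} = -162 + C^{2} + 437 C$
$\sqrt{P{\left(J{\left(y \right)} \right)} - 23194} = \sqrt{\left(-162 + 9^{2} + 437 \cdot 9\right) - 23194} = \sqrt{\left(-162 + 81 + 3933\right) - 23194} = \sqrt{3852 - 23194} = \sqrt{-19342} = i \sqrt{19342}$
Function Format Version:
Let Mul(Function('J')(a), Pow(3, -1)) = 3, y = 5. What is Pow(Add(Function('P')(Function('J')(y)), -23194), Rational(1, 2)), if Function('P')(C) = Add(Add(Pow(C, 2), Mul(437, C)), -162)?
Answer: Mul(I, Pow(19342, Rational(1, 2))) ≈ Mul(139.08, I)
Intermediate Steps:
Function('J')(a) = 9 (Function('J')(a) = Mul(3, 3) = 9)
Function('P')(C) = Add(-162, Pow(C, 2), Mul(437, C))
Pow(Add(Function('P')(Function('J')(y)), -23194), Rational(1, 2)) = Pow(Add(Add(-162, Pow(9, 2), Mul(437, 9)), -23194), Rational(1, 2)) = Pow(Add(Add(-162, 81, 3933), -23194), Rational(1, 2)) = Pow(Add(3852, -23194), Rational(1, 2)) = Pow(-19342, Rational(1, 2)) = Mul(I, Pow(19342, Rational(1, 2)))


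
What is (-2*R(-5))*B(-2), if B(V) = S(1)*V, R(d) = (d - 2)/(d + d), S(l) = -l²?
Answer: -14/5 ≈ -2.8000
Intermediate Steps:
R(d) = (-2 + d)/(2*d) (R(d) = (-2 + d)/((2*d)) = (-2 + d)*(1/(2*d)) = (-2 + d)/(2*d))
B(V) = -V (B(V) = (-1*1²)*V = (-1*1)*V = -V)
(-2*R(-5))*B(-2) = (-(-2 - 5)/(-5))*(-1*(-2)) = -(-1)*(-7)/5*2 = -2*7/10*2 = -7/5*2 = -14/5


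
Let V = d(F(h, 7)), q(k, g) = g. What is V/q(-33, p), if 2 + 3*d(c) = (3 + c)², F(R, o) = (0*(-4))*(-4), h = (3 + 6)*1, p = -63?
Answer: -1/27 ≈ -0.037037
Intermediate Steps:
h = 9 (h = 9*1 = 9)
F(R, o) = 0 (F(R, o) = 0*(-4) = 0)
d(c) = -⅔ + (3 + c)²/3
V = 7/3 (V = -⅔ + (3 + 0)²/3 = -⅔ + (⅓)*3² = -⅔ + (⅓)*9 = -⅔ + 3 = 7/3 ≈ 2.3333)
V/q(-33, p) = (7/3)/(-63) = (7/3)*(-1/63) = -1/27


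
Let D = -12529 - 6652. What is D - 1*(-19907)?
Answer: 726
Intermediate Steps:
D = -19181
D - 1*(-19907) = -19181 - 1*(-19907) = -19181 + 19907 = 726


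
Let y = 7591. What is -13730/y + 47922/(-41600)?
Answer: -467471951/157892800 ≈ -2.9607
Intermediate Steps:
-13730/y + 47922/(-41600) = -13730/7591 + 47922/(-41600) = -13730*1/7591 + 47922*(-1/41600) = -13730/7591 - 23961/20800 = -467471951/157892800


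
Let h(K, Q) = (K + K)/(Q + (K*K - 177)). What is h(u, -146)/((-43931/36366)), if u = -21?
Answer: 763686/2591929 ≈ 0.29464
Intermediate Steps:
h(K, Q) = 2*K/(-177 + Q + K**2) (h(K, Q) = (2*K)/(Q + (K**2 - 177)) = (2*K)/(Q + (-177 + K**2)) = (2*K)/(-177 + Q + K**2) = 2*K/(-177 + Q + K**2))
h(u, -146)/((-43931/36366)) = (2*(-21)/(-177 - 146 + (-21)**2))/((-43931/36366)) = (2*(-21)/(-177 - 146 + 441))/((-43931*1/36366)) = (2*(-21)/118)/(-43931/36366) = (2*(-21)*(1/118))*(-36366/43931) = -21/59*(-36366/43931) = 763686/2591929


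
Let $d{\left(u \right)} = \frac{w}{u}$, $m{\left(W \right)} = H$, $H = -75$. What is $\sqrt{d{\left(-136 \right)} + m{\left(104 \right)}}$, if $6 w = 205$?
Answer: $\frac{i \sqrt{3131655}}{204} \approx 8.6747 i$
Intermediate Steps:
$w = \frac{205}{6}$ ($w = \frac{1}{6} \cdot 205 = \frac{205}{6} \approx 34.167$)
$m{\left(W \right)} = -75$
$d{\left(u \right)} = \frac{205}{6 u}$
$\sqrt{d{\left(-136 \right)} + m{\left(104 \right)}} = \sqrt{\frac{205}{6 \left(-136\right)} - 75} = \sqrt{\frac{205}{6} \left(- \frac{1}{136}\right) - 75} = \sqrt{- \frac{205}{816} - 75} = \sqrt{- \frac{61405}{816}} = \frac{i \sqrt{3131655}}{204}$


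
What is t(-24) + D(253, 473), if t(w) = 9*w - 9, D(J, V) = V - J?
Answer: -5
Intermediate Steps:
t(w) = -9 + 9*w
t(-24) + D(253, 473) = (-9 + 9*(-24)) + (473 - 1*253) = (-9 - 216) + (473 - 253) = -225 + 220 = -5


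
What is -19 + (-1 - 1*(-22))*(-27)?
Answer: -586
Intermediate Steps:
-19 + (-1 - 1*(-22))*(-27) = -19 + (-1 + 22)*(-27) = -19 + 21*(-27) = -19 - 567 = -586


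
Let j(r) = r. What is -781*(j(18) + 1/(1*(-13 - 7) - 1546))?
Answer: -22014047/1566 ≈ -14058.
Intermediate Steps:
-781*(j(18) + 1/(1*(-13 - 7) - 1546)) = -781*(18 + 1/(1*(-13 - 7) - 1546)) = -781*(18 + 1/(1*(-20) - 1546)) = -781*(18 + 1/(-20 - 1546)) = -781*(18 + 1/(-1566)) = -781*(18 - 1/1566) = -781*28187/1566 = -22014047/1566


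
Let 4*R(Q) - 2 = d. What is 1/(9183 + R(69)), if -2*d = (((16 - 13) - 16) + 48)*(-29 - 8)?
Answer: 8/74763 ≈ 0.00010700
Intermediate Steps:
d = 1295/2 (d = -(((16 - 13) - 16) + 48)*(-29 - 8)/2 = -((3 - 16) + 48)*(-37)/2 = -(-13 + 48)*(-37)/2 = -35*(-37)/2 = -1/2*(-1295) = 1295/2 ≈ 647.50)
R(Q) = 1299/8 (R(Q) = 1/2 + (1/4)*(1295/2) = 1/2 + 1295/8 = 1299/8)
1/(9183 + R(69)) = 1/(9183 + 1299/8) = 1/(74763/8) = 8/74763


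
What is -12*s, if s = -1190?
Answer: 14280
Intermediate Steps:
-12*s = -12*(-1190) = 14280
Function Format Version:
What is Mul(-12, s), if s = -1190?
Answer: 14280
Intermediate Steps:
Mul(-12, s) = Mul(-12, -1190) = 14280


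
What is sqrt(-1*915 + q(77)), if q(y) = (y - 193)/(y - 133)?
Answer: I*sqrt(178934)/14 ≈ 30.215*I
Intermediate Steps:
q(y) = (-193 + y)/(-133 + y)
sqrt(-1*915 + q(77)) = sqrt(-1*915 + (-193 + 77)/(-133 + 77)) = sqrt(-915 - 116/(-56)) = sqrt(-915 - 1/56*(-116)) = sqrt(-915 + 29/14) = sqrt(-12781/14) = I*sqrt(178934)/14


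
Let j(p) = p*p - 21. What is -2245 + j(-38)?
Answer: -822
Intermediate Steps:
j(p) = -21 + p² (j(p) = p² - 21 = -21 + p²)
-2245 + j(-38) = -2245 + (-21 + (-38)²) = -2245 + (-21 + 1444) = -2245 + 1423 = -822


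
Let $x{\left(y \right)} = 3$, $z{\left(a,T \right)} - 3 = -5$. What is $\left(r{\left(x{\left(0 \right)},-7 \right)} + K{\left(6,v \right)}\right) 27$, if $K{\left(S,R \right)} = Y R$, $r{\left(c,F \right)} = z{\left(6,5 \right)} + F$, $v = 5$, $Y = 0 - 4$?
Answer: $-783$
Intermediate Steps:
$Y = -4$
$z{\left(a,T \right)} = -2$ ($z{\left(a,T \right)} = 3 - 5 = -2$)
$r{\left(c,F \right)} = -2 + F$
$K{\left(S,R \right)} = - 4 R$
$\left(r{\left(x{\left(0 \right)},-7 \right)} + K{\left(6,v \right)}\right) 27 = \left(\left(-2 - 7\right) - 20\right) 27 = \left(-9 - 20\right) 27 = \left(-29\right) 27 = -783$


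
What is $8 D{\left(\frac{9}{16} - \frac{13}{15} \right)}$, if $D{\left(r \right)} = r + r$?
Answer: $- \frac{73}{15} \approx -4.8667$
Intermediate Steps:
$D{\left(r \right)} = 2 r$
$8 D{\left(\frac{9}{16} - \frac{13}{15} \right)} = 8 \cdot 2 \left(\frac{9}{16} - \frac{13}{15}\right) = 8 \cdot 2 \left(- \frac{73}{240}\right) = 8 \left(- \frac{73}{120}\right) = - \frac{73}{15}$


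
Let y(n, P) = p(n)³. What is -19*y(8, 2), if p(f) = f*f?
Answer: -4980736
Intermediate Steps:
p(f) = f²
y(n, P) = n⁶ (y(n, P) = (n²)³ = n⁶)
-19*y(8, 2) = -19*8⁶ = -19*262144 = -4980736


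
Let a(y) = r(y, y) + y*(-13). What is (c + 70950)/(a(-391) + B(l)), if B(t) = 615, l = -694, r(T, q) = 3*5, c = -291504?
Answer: -220554/5713 ≈ -38.606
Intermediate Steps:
r(T, q) = 15
a(y) = 15 - 13*y (a(y) = 15 + y*(-13) = 15 - 13*y)
(c + 70950)/(a(-391) + B(l)) = (-291504 + 70950)/((15 - 13*(-391)) + 615) = -220554/((15 + 5083) + 615) = -220554/(5098 + 615) = -220554/5713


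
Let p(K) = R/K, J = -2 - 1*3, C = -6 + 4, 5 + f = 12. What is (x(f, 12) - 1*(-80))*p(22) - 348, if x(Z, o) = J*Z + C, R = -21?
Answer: -8559/22 ≈ -389.05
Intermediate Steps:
f = 7 (f = -5 + 12 = 7)
C = -2
J = -5 (J = -2 - 3 = -5)
x(Z, o) = -2 - 5*Z (x(Z, o) = -5*Z - 2 = -2 - 5*Z)
p(K) = -21/K
(x(f, 12) - 1*(-80))*p(22) - 348 = ((-2 - 5*7) - 1*(-80))*(-21/22) - 348 = ((-2 - 35) + 80)*(-21*1/22) - 348 = (-37 + 80)*(-21/22) - 348 = 43*(-21/22) - 348 = -903/22 - 348 = -8559/22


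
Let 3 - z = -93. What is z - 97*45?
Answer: -4269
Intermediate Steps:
z = 96 (z = 3 - 1*(-93) = 3 + 93 = 96)
z - 97*45 = 96 - 97*45 = 96 - 4365 = -4269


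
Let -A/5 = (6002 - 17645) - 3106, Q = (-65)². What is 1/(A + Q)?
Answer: 1/77970 ≈ 1.2825e-5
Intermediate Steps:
Q = 4225
A = 73745 (A = -5*((6002 - 17645) - 3106) = -5*(-11643 - 3106) = -5*(-14749) = 73745)
1/(A + Q) = 1/(73745 + 4225) = 1/77970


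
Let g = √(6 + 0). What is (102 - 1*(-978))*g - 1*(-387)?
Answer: 387 + 1080*√6 ≈ 3032.4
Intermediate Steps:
g = √6 ≈ 2.4495
(102 - 1*(-978))*g - 1*(-387) = (102 - 1*(-978))*√6 - 1*(-387) = (102 + 978)*√6 + 387 = 1080*√6 + 387 = 387 + 1080*√6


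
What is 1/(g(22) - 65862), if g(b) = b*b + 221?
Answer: -1/65157 ≈ -1.5348e-5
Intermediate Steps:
g(b) = 221 + b**2 (g(b) = b**2 + 221 = 221 + b**2)
1/(g(22) - 65862) = 1/((221 + 22**2) - 65862) = 1/((221 + 484) - 65862) = 1/(705 - 65862) = 1/(-65157) = -1/65157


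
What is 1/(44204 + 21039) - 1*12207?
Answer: -796421300/65243 ≈ -12207.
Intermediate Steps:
1/(44204 + 21039) - 1*12207 = 1/65243 - 12207 = -796421300/65243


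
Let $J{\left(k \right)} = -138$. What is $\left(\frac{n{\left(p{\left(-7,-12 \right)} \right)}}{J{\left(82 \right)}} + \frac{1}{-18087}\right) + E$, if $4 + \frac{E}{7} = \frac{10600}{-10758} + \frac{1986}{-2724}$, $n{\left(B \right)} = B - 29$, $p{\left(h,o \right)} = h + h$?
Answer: $- \frac{6720051894293}{169316983011} \approx -39.689$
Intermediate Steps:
$p{\left(h,o \right)} = 2 h$
$n{\left(B \right)} = -29 + B$
$E = - \frac{97684391}{2442066}$ ($E = -28 + 7 \left(\frac{10600}{-10758} + \frac{1986}{-2724}\right) = -28 + 7 \left(10600 \left(- \frac{1}{10758}\right) + 1986 \left(- \frac{1}{2724}\right)\right) = -28 + 7 \left(- \frac{5300}{5379} - \frac{331}{454}\right) = -28 + 7 \left(- \frac{4186649}{2442066}\right) = -28 - \frac{29306543}{2442066} = - \frac{97684391}{2442066} \approx -40.001$)
$\left(\frac{n{\left(p{\left(-7,-12 \right)} \right)}}{J{\left(82 \right)}} + \frac{1}{-18087}\right) + E = \left(\frac{-29 + 2 \left(-7\right)}{-138} + \frac{1}{-18087}\right) - \frac{97684391}{2442066} = \left(\left(-29 - 14\right) \left(- \frac{1}{138}\right) - \frac{1}{18087}\right) - \frac{97684391}{2442066} = \left(\left(-43\right) \left(- \frac{1}{138}\right) - \frac{1}{18087}\right) - \frac{97684391}{2442066} = \left(\frac{43}{138} - \frac{1}{18087}\right) - \frac{97684391}{2442066} = \frac{259201}{832002} - \frac{97684391}{2442066} = - \frac{6720051894293}{169316983011}$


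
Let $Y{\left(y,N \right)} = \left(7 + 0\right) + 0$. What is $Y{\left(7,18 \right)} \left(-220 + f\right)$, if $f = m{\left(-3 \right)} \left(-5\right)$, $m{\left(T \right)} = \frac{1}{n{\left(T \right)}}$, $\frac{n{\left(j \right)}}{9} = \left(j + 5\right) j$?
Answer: $- \frac{83125}{54} \approx -1539.4$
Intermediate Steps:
$n{\left(j \right)} = 9 j \left(5 + j\right)$ ($n{\left(j \right)} = 9 \left(j + 5\right) j = 9 \left(5 + j\right) j = 9 j \left(5 + j\right)$)
$m{\left(T \right)} = \frac{1}{9 T \left(5 + T\right)}$
$f = \frac{5}{54}$ ($f = \frac{1}{9 \left(-3\right) \left(5 - 3\right)} \left(-5\right) = \frac{1}{9} \left(- \frac{1}{3}\right) \frac{1}{2} \left(-5\right) = \left(- \frac{1}{54}\right) \left(-5\right) = \frac{5}{54} \approx 0.092593$)
$Y{\left(y,N \right)} = 7$ ($Y{\left(y,N \right)} = 7 + 0 = 7$)
$Y{\left(7,18 \right)} \left(-220 + f\right) = 7 \left(-220 + \frac{5}{54}\right) = 7 \left(- \frac{11875}{54}\right) = - \frac{83125}{54}$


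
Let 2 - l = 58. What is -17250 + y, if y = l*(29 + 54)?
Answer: -21898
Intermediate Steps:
l = -56 (l = 2 - 1*58 = 2 - 58 = -56)
y = -4648 (y = -56*(29 + 54) = -56*83 = -4648)
-17250 + y = -17250 - 4648 = -21898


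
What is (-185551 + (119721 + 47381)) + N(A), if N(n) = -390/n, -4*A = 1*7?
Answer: -127583/7 ≈ -18226.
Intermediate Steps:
A = -7/4 ≈ -1.7500
(-185551 + (119721 + 47381)) + N(A) = (-185551 + (119721 + 47381)) - 390/(-7/4) = (-185551 + 167102) - 390*(-4/7) = -18449 + 1560/7 = -127583/7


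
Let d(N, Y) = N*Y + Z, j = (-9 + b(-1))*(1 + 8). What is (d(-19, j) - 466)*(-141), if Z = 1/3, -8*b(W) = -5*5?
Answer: -607945/8 ≈ -75993.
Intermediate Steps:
b(W) = 25/8 (b(W) = -(-5)*5/8 = -1/8*(-25) = 25/8)
j = -423/8 (j = (-9 + 25/8)*(1 + 8) = -47/8*9 = -423/8 ≈ -52.875)
Z = 1/3 ≈ 0.33333
d(N, Y) = 1/3 + N*Y (d(N, Y) = N*Y + 1/3 = 1/3 + N*Y)
(d(-19, j) - 466)*(-141) = ((1/3 - 19*(-423/8)) - 466)*(-141) = ((1/3 + 8037/8) - 466)*(-141) = (24119/24 - 466)*(-141) = (12935/24)*(-141) = -607945/8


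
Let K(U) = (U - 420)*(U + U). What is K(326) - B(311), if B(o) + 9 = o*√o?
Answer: -61279 - 311*√311 ≈ -66764.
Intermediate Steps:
K(U) = 2*U*(-420 + U) (K(U) = (-420 + U)*(2*U) = 2*U*(-420 + U))
B(o) = -9 + o^(3/2) (B(o) = -9 + o*√o = -9 + o^(3/2))
K(326) - B(311) = 2*326*(-420 + 326) - (-9 + 311^(3/2)) = 2*326*(-94) - (-9 + 311*√311) = -61288 + (9 - 311*√311) = -61279 - 311*√311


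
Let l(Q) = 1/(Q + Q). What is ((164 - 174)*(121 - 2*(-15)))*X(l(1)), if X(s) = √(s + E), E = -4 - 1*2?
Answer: -755*I*√22 ≈ -3541.3*I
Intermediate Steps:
l(Q) = 1/(2*Q)
E = -6 (E = -4 - 2 = -6)
X(s) = √(-6 + s) (X(s) = √(s - 6) = √(-6 + s))
((164 - 174)*(121 - 2*(-15)))*X(l(1)) = ((164 - 174)*(121 - 2*(-15)))*√(-6 + (½)/1) = (-10*(121 + 30))*√(-6 + (½)*1) = (-10*151)*√(-6 + ½) = -755*I*√22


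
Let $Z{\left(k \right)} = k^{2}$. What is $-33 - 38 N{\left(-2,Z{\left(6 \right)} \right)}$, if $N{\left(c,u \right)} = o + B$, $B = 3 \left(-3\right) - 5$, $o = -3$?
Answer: $613$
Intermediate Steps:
$B = -14$ ($B = -9 - 5 = -14$)
$N{\left(c,u \right)} = -17$ ($N{\left(c,u \right)} = -3 - 14 = -17$)
$-33 - 38 N{\left(-2,Z{\left(6 \right)} \right)} = -33 - -646 = -33 + 646 = 613$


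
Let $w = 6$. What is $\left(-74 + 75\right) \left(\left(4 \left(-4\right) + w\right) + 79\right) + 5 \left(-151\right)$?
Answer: $-686$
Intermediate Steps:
$\left(-74 + 75\right) \left(\left(4 \left(-4\right) + w\right) + 79\right) + 5 \left(-151\right) = \left(-74 + 75\right) \left(\left(4 \left(-4\right) + 6\right) + 79\right) + 5 \left(-151\right) = 1 \left(\left(-16 + 6\right) + 79\right) - 755 = 1 \left(-10 + 79\right) - 755 = 1 \cdot 69 - 755 = 69 - 755 = -686$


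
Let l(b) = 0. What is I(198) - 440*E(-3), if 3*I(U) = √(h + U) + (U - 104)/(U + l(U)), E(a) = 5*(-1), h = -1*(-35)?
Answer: 653447/297 + √233/3 ≈ 2205.2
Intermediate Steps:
h = 35
E(a) = -5
I(U) = √(35 + U)/3 + (-104 + U)/(3*U) (I(U) = (√(35 + U) + (U - 104)/(U + 0))/3 = (√(35 + U) + (-104 + U)/U)/3 = √(35 + U)/3 + (-104 + U)/(3*U))
I(198) - 440*E(-3) = (⅓)*(-104 + 198 + 198*√(35 + 198))/198 - 440*(-5) = (⅓)*(1/198)*(-104 + 198 + 198*√233) + 2200 = (⅓)*(1/198)*(94 + 198*√233) + 2200 = (47/297 + √233/3) + 2200 = 653447/297 + √233/3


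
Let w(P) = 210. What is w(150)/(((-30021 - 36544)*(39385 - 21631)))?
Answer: -7/39393167 ≈ -1.7770e-7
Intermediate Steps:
w(150)/(((-30021 - 36544)*(39385 - 21631))) = 210/(((-30021 - 36544)*(39385 - 21631))) = 210/((-66565*17754)) = 210/(-1181795010) = 210*(-1/1181795010) = -7/39393167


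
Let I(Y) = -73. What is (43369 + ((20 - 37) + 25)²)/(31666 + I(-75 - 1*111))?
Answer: 43433/31593 ≈ 1.3748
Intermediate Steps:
(43369 + ((20 - 37) + 25)²)/(31666 + I(-75 - 1*111)) = (43369 + ((20 - 37) + 25)²)/(31666 - 73) = (43369 + (-17 + 25)²)/31593 = (43369 + 8²)*(1/31593) = (43369 + 64)*(1/31593) = 43433*(1/31593) = 43433/31593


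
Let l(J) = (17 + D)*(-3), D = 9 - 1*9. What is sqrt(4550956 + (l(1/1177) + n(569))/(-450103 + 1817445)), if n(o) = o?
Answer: sqrt(2127144305244267185)/683671 ≈ 2133.3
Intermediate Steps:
D = 0 (D = 9 - 9 = 0)
l(J) = -51 (l(J) = (17 + 0)*(-3) = 17*(-3) = -51)
sqrt(4550956 + (l(1/1177) + n(569))/(-450103 + 1817445)) = sqrt(4550956 + (-51 + 569)/(-450103 + 1817445)) = sqrt(4550956 + 518/1367342) = sqrt(4550956 + 518*(1/1367342)) = sqrt(4550956 + 259/683671) = sqrt(3111356639735/683671) = sqrt(2127144305244267185)/683671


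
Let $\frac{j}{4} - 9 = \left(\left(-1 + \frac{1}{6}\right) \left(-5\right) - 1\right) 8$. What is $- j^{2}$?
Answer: $- \frac{169744}{9} \approx -18860.0$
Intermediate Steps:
$j = \frac{412}{3}$ ($j = 36 + 4 \left(\left(-1 + \frac{1}{6}\right) \left(-5\right) - 1\right) 8 = 36 + 4 \left(\left(- \frac{5}{6}\right) \left(-5\right) - 1\right) 8 = 36 + 4 \left(\frac{25}{6} - 1\right) 8 = 36 + 4 \cdot \frac{19}{6} \cdot 8 = 36 + 4 \cdot \frac{76}{3} = 36 + \frac{304}{3} = \frac{412}{3} \approx 137.33$)
$- j^{2} = - \left(\frac{412}{3}\right)^{2} = \left(-1\right) \frac{169744}{9} = - \frac{169744}{9}$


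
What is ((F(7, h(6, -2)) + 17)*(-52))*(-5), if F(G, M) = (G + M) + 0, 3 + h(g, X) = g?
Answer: 7020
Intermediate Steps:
h(g, X) = -3 + g
F(G, M) = G + M
((F(7, h(6, -2)) + 17)*(-52))*(-5) = (((7 + (-3 + 6)) + 17)*(-52))*(-5) = (((7 + 3) + 17)*(-52))*(-5) = ((10 + 17)*(-52))*(-5) = (27*(-52))*(-5) = -1404*(-5) = 7020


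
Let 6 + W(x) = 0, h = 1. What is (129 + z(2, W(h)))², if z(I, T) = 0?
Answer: 16641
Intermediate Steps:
W(x) = -6 (W(x) = -6 + 0 = -6)
(129 + z(2, W(h)))² = (129 + 0)² = 129² = 16641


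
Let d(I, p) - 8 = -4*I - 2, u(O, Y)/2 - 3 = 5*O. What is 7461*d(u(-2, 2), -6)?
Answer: 462582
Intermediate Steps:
u(O, Y) = 6 + 10*O (u(O, Y) = 6 + 2*(5*O) = 6 + 10*O)
d(I, p) = 6 - 4*I (d(I, p) = 8 + (-4*I - 2) = 8 + (-2 - 4*I) = 6 - 4*I)
7461*d(u(-2, 2), -6) = 7461*(6 - 4*(6 + 10*(-2))) = 7461*(6 - 4*(6 - 20)) = 7461*(6 - 4*(-14)) = 7461*(6 + 56) = 7461*62 = 462582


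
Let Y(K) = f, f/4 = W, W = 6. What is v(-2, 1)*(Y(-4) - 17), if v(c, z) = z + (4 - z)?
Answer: 28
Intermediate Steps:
f = 24 (f = 4*6 = 24)
Y(K) = 24
v(c, z) = 4
v(-2, 1)*(Y(-4) - 17) = 4*(24 - 17) = 4*7 = 28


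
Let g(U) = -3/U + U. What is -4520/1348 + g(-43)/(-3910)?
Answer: -94682399/28329905 ≈ -3.3421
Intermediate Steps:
g(U) = U - 3/U (g(U) = -3/U + U = U - 3/U)
-4520/1348 + g(-43)/(-3910) = -4520/1348 + (-43 - 3/(-43))/(-3910) = -4520*1/1348 + (-43 - 3*(-1/43))*(-1/3910) = -1130/337 + (-43 + 3/43)*(-1/3910) = -1130/337 - 1846/43*(-1/3910) = -1130/337 + 923/84065 = -94682399/28329905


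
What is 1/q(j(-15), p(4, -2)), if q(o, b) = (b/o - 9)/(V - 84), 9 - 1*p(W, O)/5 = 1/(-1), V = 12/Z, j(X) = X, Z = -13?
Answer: 3312/481 ≈ 6.8857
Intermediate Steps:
V = -12/13 (V = 12/(-13) = 12*(-1/13) = -12/13 ≈ -0.92308)
p(W, O) = 50 (p(W, O) = 45 - 5/(-1) = 45 - 5*(-1) = 45 + 5 = 50)
q(o, b) = 39/368 - 13*b/(1104*o) (q(o, b) = (b/o - 9)/(-12/13 - 84) = (b/o - 9)/(-1104/13) = (-9 + b/o)*(-13/1104) = 39/368 - 13*b/(1104*o))
1/q(j(-15), p(4, -2)) = 1/((13/1104)*(-1*50 + 9*(-15))/(-15)) = 1/((13/1104)*(-1/15)*(-50 - 135)) = 1/((13/1104)*(-1/15)*(-185)) = 1/(481/3312) = 3312/481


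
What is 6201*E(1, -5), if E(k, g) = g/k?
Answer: -31005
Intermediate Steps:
6201*E(1, -5) = 6201*(-5/1) = 6201*(-5*1) = 6201*(-5) = -31005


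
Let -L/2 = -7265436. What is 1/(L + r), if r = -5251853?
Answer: 1/9279019 ≈ 1.0777e-7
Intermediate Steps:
L = 14530872 (L = -2*(-7265436) = 14530872)
1/(L + r) = 1/(14530872 - 5251853) = 1/9279019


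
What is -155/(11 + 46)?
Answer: -155/57 ≈ -2.7193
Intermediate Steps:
-155/(11 + 46) = -155/57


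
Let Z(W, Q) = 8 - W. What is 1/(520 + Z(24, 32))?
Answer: 1/504 ≈ 0.0019841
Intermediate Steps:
1/(520 + Z(24, 32)) = 1/(520 + (8 - 1*24)) = 1/(520 + (8 - 24)) = 1/(520 - 16) = 1/504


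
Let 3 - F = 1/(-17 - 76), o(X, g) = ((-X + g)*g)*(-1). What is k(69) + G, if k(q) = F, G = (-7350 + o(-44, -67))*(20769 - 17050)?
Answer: -3075103217/93 ≈ -3.3066e+7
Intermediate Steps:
o(X, g) = -g*(g - X) (o(X, g) = ((g - X)*g)*(-1) = (g*(g - X))*(-1) = -g*(g - X))
F = 280/93 (F = 3 - 1/(-17 - 76) = 3 - 1/(-93) = 3 - 1*(-1/93) = 3 + 1/93 = 280/93 ≈ 3.0108)
G = -33065629 (G = (-7350 - 67*(-44 - 1*(-67)))*(20769 - 17050) = (-7350 - 67*(-44 + 67))*3719 = (-7350 - 67*23)*3719 = (-7350 - 1541)*3719 = -8891*3719 = -33065629)
k(q) = 280/93
k(69) + G = 280/93 - 33065629 = -3075103217/93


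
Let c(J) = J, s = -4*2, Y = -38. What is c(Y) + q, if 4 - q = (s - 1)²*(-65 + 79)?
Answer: -1168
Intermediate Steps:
s = -8
q = -1130 (q = 4 - (-8 - 1)²*(-65 + 79) = 4 - (-9)²*14 = 4 - 81*14 = 4 - 1*1134 = 4 - 1134 = -1130)
c(Y) + q = -38 - 1130 = -1168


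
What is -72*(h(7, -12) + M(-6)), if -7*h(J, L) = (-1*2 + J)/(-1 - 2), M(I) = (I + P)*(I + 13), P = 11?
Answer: -17760/7 ≈ -2537.1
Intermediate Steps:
M(I) = (11 + I)*(13 + I) (M(I) = (I + 11)*(I + 13) = (11 + I)*(13 + I))
h(J, L) = -2/21 + J/21 (h(J, L) = -(-1*2 + J)/(7*(-1 - 2)) = -(-2 + J)/(7*(-3)) = -(-2 + J)*(-1)/(7*3) = -(⅔ - J/3)/7 = -2/21 + J/21)
-72*(h(7, -12) + M(-6)) = -72*((-2/21 + (1/21)*7) + (143 + (-6)² + 24*(-6))) = -72*((-2/21 + ⅓) + (143 + 36 - 144)) = -72*(5/21 + 35) = -72*740/21 = -17760/7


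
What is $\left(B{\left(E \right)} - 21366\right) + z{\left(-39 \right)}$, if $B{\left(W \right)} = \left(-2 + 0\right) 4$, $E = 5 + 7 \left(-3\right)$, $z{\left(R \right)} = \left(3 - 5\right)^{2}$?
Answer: $-21370$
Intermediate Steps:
$z{\left(R \right)} = 4$ ($z{\left(R \right)} = \left(-2\right)^{2} = 4$)
$E = -16$ ($E = 5 - 21 = -16$)
$B{\left(W \right)} = -8$ ($B{\left(W \right)} = \left(-2\right) 4 = -8$)
$\left(B{\left(E \right)} - 21366\right) + z{\left(-39 \right)} = \left(-8 - 21366\right) + 4 = -21374 + 4 = -21370$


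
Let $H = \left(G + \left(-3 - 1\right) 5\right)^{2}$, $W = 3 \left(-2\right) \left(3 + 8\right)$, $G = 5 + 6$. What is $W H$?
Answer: $-5346$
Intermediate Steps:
$G = 11$
$W = -66$ ($W = \left(-6\right) 11 = -66$)
$H = 81$ ($H = \left(11 + \left(-3 - 1\right) 5\right)^{2} = \left(11 - 20\right)^{2} = \left(-9\right)^{2} = 81$)
$W H = \left(-66\right) 81 = -5346$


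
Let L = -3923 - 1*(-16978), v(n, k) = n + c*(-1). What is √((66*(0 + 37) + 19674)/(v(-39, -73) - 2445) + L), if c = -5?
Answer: √80173906691/2479 ≈ 114.22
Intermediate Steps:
v(n, k) = 5 + n (v(n, k) = n - 5*(-1) = n + 5 = 5 + n)
L = 13055 (L = -3923 + 16978 = 13055)
√((66*(0 + 37) + 19674)/(v(-39, -73) - 2445) + L) = √((66*(0 + 37) + 19674)/((5 - 39) - 2445) + 13055) = √((66*37 + 19674)/(-34 - 2445) + 13055) = √((2442 + 19674)/(-2479) + 13055) = √(22116*(-1/2479) + 13055) = √(-22116/2479 + 13055) = √(32341229/2479) = √80173906691/2479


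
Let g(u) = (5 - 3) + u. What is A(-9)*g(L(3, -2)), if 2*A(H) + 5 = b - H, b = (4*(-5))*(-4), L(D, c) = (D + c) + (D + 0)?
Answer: 252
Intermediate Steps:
L(D, c) = c + 2*D (L(D, c) = (D + c) + D = c + 2*D)
b = 80 (b = -20*(-4) = 80)
g(u) = 2 + u
A(H) = 75/2 - H/2 (A(H) = -5/2 + (80 - H)/2 = -5/2 + (40 - H/2) = 75/2 - H/2)
A(-9)*g(L(3, -2)) = (75/2 - ½*(-9))*(2 + (-2 + 2*3)) = (75/2 + 9/2)*(2 + (-2 + 6)) = 42*(2 + 4) = 42*6 = 252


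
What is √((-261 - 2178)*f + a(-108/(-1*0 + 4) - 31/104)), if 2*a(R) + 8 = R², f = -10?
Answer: √1071155746/208 ≈ 157.35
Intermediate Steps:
a(R) = -4 + R²/2
√((-261 - 2178)*f + a(-108/(-1*0 + 4) - 31/104)) = √((-261 - 2178)*(-10) + (-4 + (-108/(-1*0 + 4) - 31/104)²/2)) = √(-2439*(-10) + (-4 + (-108/(0 + 4) - 31*1/104)²/2)) = √(24390 + (-4 + (-108/4 - 31/104)²/2)) = √(24390 + (-4 + (-108*¼ - 31/104)²/2)) = √(24390 + (-4 + (-27 - 31/104)²/2)) = √(24390 + (-4 + (-2839/104)²/2)) = √(24390 + (-4 + (½)*(8059921/10816))) = √(24390 + (-4 + 8059921/21632)) = √(24390 + 7973393/21632) = √(535577873/21632) = √1071155746/208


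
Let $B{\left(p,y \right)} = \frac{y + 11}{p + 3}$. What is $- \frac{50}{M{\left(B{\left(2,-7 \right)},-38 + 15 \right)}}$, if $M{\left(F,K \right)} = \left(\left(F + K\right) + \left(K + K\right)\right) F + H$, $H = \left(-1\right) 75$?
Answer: $\frac{1250}{3239} \approx 0.38592$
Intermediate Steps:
$B{\left(p,y \right)} = \frac{11 + y}{3 + p}$
$H = -75$
$M{\left(F,K \right)} = -75 + F \left(F + 3 K\right)$ ($M{\left(F,K \right)} = \left(\left(F + K\right) + \left(K + K\right)\right) F - 75 = \left(\left(F + K\right) + 2 K\right) F - 75 = \left(F + 3 K\right) F - 75 = F \left(F + 3 K\right) - 75 = -75 + F \left(F + 3 K\right)$)
$- \frac{50}{M{\left(B{\left(2,-7 \right)},-38 + 15 \right)}} = - \frac{50}{-75 + \left(\frac{11 - 7}{3 + 2}\right)^{2} + 3 \frac{11 - 7}{3 + 2} \left(-38 + 15\right)} = - \frac{50}{-75 + \left(\frac{1}{5} \cdot 4\right)^{2} + 3 \cdot \frac{1}{5} \cdot 4 \left(-23\right)} = - \frac{50}{-75 + \left(\frac{4}{5}\right)^{2} + 3 \cdot \frac{4}{5} \left(-23\right)} = - \frac{50}{-75 + \frac{16}{25} - \frac{276}{5}} = - \frac{50}{- \frac{3239}{25}} = \left(-50\right) \left(- \frac{25}{3239}\right) = \frac{1250}{3239}$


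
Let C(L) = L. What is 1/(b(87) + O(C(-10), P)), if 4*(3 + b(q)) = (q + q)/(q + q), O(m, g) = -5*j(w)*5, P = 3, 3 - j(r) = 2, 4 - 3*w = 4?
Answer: -4/111 ≈ -0.036036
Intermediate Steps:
w = 0 (w = 4/3 - ⅓*4 = 4/3 - 4/3 = 0)
j(r) = 1 (j(r) = 3 - 1*2 = 3 - 2 = 1)
O(m, g) = -25 (O(m, g) = -5*1*5 = -5*5 = -25)
b(q) = -11/4 (b(q) = -3 + ((q + q)/(q + q))/4 = -3 + ((2*q)/((2*q)))/4 = -3 + ((2*q)*(1/(2*q)))/4 = -3 + (¼)*1 = -3 + ¼ = -11/4)
1/(b(87) + O(C(-10), P)) = 1/(-11/4 - 25) = 1/(-111/4) = -4/111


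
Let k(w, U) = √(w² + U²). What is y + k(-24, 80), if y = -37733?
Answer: -37733 + 8*√109 ≈ -37650.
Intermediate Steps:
k(w, U) = √(U² + w²)
y + k(-24, 80) = -37733 + √(80² + (-24)²) = -37733 + √(6400 + 576) = -37733 + √6976 = -37733 + 8*√109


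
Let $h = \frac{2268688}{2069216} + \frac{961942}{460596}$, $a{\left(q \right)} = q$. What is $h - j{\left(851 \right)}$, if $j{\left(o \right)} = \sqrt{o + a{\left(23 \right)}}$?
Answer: $\frac{23714174965}{7445879787} - \sqrt{874} \approx -26.379$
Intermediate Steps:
$h = \frac{23714174965}{7445879787}$ ($h = 2268688 \cdot \frac{1}{2069216} + 961942 \cdot \frac{1}{460596} = \frac{141793}{129326} + \frac{480971}{230298} = \frac{23714174965}{7445879787} \approx 3.1849$)
$j{\left(o \right)} = \sqrt{23 + o}$ ($j{\left(o \right)} = \sqrt{o + 23} = \sqrt{23 + o}$)
$h - j{\left(851 \right)} = \frac{23714174965}{7445879787} - \sqrt{23 + 851} = \frac{23714174965}{7445879787} - \sqrt{874}$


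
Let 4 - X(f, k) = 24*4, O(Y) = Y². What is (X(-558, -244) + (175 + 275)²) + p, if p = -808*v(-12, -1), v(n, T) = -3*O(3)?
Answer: 224224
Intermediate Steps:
X(f, k) = -92 (X(f, k) = 4 - 24*4 = 4 - 1*96 = 4 - 96 = -92)
v(n, T) = -27 (v(n, T) = -3*3² = -3*9 = -27)
p = 21816 (p = -808*(-27) = 21816)
(X(-558, -244) + (175 + 275)²) + p = (-92 + (175 + 275)²) + 21816 = (-92 + 450²) + 21816 = (-92 + 202500) + 21816 = 202408 + 21816 = 224224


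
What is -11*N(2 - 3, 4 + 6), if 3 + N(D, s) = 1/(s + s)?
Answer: 649/20 ≈ 32.450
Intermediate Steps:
N(D, s) = -3 + 1/(2*s) (N(D, s) = -3 + 1/(s + s) = -3 + 1/(2*s))
-11*N(2 - 3, 4 + 6) = -11*(-3 + 1/(2*(4 + 6))) = -11*(-3 + (1/2)/10) = -11*(-3 + (1/2)*(1/10)) = -11*(-3 + 1/20) = -11*(-59/20) = 649/20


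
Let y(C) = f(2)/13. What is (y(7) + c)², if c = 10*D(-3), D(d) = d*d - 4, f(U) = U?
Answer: 425104/169 ≈ 2515.4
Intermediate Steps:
D(d) = -4 + d² (D(d) = d² - 4 = -4 + d²)
y(C) = 2/13
c = 50 (c = 10*(-4 + (-3)²) = 10*(-4 + 9) = 10*5 = 50)
(y(7) + c)² = (2/13 + 50)² = (652/13)² = 425104/169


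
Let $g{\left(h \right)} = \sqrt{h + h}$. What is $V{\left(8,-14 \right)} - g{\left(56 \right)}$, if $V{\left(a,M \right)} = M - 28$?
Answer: $-42 - 4 \sqrt{7} \approx -52.583$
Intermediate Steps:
$V{\left(a,M \right)} = -28 + M$ ($V{\left(a,M \right)} = M - 28 = -28 + M$)
$g{\left(h \right)} = \sqrt{2} \sqrt{h}$ ($g{\left(h \right)} = \sqrt{2 h} = \sqrt{2} \sqrt{h}$)
$V{\left(8,-14 \right)} - g{\left(56 \right)} = \left(-28 - 14\right) - \sqrt{2} \sqrt{56} = -42 - \sqrt{2} \cdot 2 \sqrt{14} = -42 - 4 \sqrt{7}$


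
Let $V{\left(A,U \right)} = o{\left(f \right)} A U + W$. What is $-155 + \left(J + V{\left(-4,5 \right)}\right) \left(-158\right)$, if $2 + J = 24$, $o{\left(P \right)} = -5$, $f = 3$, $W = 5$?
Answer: $-20221$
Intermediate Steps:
$V{\left(A,U \right)} = 5 - 5 A U$ ($V{\left(A,U \right)} = - 5 A U + 5 = 5 - 5 A U$)
$J = 22$ ($J = -2 + 24 = 22$)
$-155 + \left(J + V{\left(-4,5 \right)}\right) \left(-158\right) = -155 + \left(22 - \left(-5 - 100\right)\right) \left(-158\right) = -155 + \left(22 + \left(5 + 100\right)\right) \left(-158\right) = -155 + \left(22 + 105\right) \left(-158\right) = -155 + 127 \left(-158\right) = -155 - 20066 = -20221$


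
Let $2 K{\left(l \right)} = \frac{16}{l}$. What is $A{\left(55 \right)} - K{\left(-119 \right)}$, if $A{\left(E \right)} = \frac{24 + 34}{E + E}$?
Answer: $\frac{3891}{6545} \approx 0.5945$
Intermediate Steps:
$A{\left(E \right)} = \frac{29}{E}$ ($A{\left(E \right)} = \frac{58}{2 E} = 58 \frac{1}{2 E} = \frac{29}{E}$)
$K{\left(l \right)} = \frac{8}{l}$ ($K{\left(l \right)} = \frac{16 \frac{1}{l}}{2} = \frac{8}{l}$)
$A{\left(55 \right)} - K{\left(-119 \right)} = \frac{29}{55} - \frac{8}{-119} = 29 \cdot \frac{1}{55} - 8 \left(- \frac{1}{119}\right) = \frac{29}{55} - - \frac{8}{119} = \frac{29}{55} + \frac{8}{119} = \frac{3891}{6545}$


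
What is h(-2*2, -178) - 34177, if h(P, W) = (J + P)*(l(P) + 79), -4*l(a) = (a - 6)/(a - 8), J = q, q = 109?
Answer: -207231/8 ≈ -25904.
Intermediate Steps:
J = 109
l(a) = -(-6 + a)/(4*(-8 + a)) (l(a) = -(a - 6)/(4*(a - 8)) = -(-6 + a)/(4*(-8 + a)))
h(P, W) = (79 + (6 - P)/(4*(-8 + P)))*(109 + P) (h(P, W) = (109 + P)*((6 - P)/(4*(-8 + P)) + 79) = (109 + P)*(79 + (6 - P)/(4*(-8 + P))) = (79 + (6 - P)/(4*(-8 + P)))*(109 + P))
h(-2*2, -178) - 34177 = (-274898 + 315*(-2*2)² + 31813*(-2*2))/(4*(-8 - 2*2)) - 34177 = (-274898 + 315*(-4)² + 31813*(-4))/(4*(-8 - 4)) - 34177 = (¼)*(-274898 + 315*16 - 127252)/(-12) - 34177 = (¼)*(-1/12)*(-274898 + 5040 - 127252) - 34177 = (¼)*(-1/12)*(-397110) - 34177 = 66185/8 - 34177 = -207231/8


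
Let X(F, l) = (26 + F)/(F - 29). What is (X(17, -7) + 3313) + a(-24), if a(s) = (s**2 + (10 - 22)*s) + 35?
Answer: 50501/12 ≈ 4208.4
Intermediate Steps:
a(s) = 35 + s**2 - 12*s (a(s) = (s**2 - 12*s) + 35 = 35 + s**2 - 12*s)
X(F, l) = (26 + F)/(-29 + F)
(X(17, -7) + 3313) + a(-24) = ((26 + 17)/(-29 + 17) + 3313) + (35 + (-24)**2 - 12*(-24)) = (43/(-12) + 3313) + (35 + 576 + 288) = (-1/12*43 + 3313) + 899 = (-43/12 + 3313) + 899 = 39713/12 + 899 = 50501/12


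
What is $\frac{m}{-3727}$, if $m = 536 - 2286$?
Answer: $\frac{1750}{3727} \approx 0.46955$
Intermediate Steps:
$m = -1750$ ($m = 536 - 2286 = -1750$)
$\frac{m}{-3727} = - \frac{1750}{-3727} = \left(-1750\right) \left(- \frac{1}{3727}\right) = \frac{1750}{3727}$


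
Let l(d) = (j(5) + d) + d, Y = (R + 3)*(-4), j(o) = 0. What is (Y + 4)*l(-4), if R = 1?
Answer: 96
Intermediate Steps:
Y = -16 (Y = (1 + 3)*(-4) = 4*(-4) = -16)
l(d) = 2*d (l(d) = (0 + d) + d = d + d = 2*d)
(Y + 4)*l(-4) = (-16 + 4)*(2*(-4)) = -12*(-8) = 96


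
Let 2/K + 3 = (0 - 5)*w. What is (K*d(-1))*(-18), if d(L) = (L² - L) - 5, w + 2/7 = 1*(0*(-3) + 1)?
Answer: -378/23 ≈ -16.435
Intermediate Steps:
w = 5/7 (w = -2/7 + 1*(0*(-3) + 1) = -2/7 + 1*(0 + 1) = -2/7 + 1*1 = -2/7 + 1 = 5/7 ≈ 0.71429)
d(L) = -5 + L² - L
K = -7/23 (K = 2/(-3 + (0 - 5)*(5/7)) = 2/(-3 - 5*5/7) = 2/(-3 - 25/7) = 2/(-46/7) = 2*(-7/46) = -7/23 ≈ -0.30435)
(K*d(-1))*(-18) = -7*(-5 + (-1)² - 1*(-1))/23*(-18) = -7*(-5 + 1 + 1)/23*(-18) = -7/23*(-3)*(-18) = (21/23)*(-18) = -378/23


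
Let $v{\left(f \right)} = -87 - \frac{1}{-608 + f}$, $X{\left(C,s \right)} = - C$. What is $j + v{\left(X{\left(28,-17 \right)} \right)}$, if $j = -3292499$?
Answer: $- \frac{2094084695}{636} \approx -3.2926 \cdot 10^{6}$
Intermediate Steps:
$j + v{\left(X{\left(28,-17 \right)} \right)} = -3292499 + \frac{52895 - 87 \left(\left(-1\right) 28\right)}{-608 - 28} = -3292499 + \frac{52895 - -2436}{-608 - 28} = -3292499 + \frac{52895 + 2436}{-636} = -3292499 - \frac{55331}{636} = - \frac{2094084695}{636}$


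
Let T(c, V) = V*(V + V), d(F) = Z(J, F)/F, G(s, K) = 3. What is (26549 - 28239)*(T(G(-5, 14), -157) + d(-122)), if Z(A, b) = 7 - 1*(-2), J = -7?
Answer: -5082123215/61 ≈ -8.3314e+7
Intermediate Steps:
Z(A, b) = 9 (Z(A, b) = 7 + 2 = 9)
d(F) = 9/F
T(c, V) = 2*V² (T(c, V) = V*(2*V) = 2*V²)
(26549 - 28239)*(T(G(-5, 14), -157) + d(-122)) = (26549 - 28239)*(2*(-157)² + 9/(-122)) = -1690*(2*24649 + 9*(-1/122)) = -1690*(49298 - 9/122) = -1690*6014347/122 = -5082123215/61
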